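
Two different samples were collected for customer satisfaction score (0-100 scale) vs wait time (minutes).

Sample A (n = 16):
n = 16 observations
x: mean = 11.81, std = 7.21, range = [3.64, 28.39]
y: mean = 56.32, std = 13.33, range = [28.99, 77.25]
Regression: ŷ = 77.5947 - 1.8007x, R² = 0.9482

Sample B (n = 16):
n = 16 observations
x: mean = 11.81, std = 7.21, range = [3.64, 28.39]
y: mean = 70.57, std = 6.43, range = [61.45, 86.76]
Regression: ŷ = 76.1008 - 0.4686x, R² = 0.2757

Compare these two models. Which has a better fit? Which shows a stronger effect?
Model A has the better fit (R² = 0.9482 vs 0.2757). Model A shows the stronger effect (|β₁| = 1.8007 vs 0.4686).

Model Comparison:

Which explains more variance? (R²)
- Model A: R² = 0.9482 → 94.82% of variance in satisfaction score explained
- Model B: R² = 0.2757 → 27.57% of variance in satisfaction score explained
- 0.9482 > 0.2757 → Model A has the better fit

Which has the larger per-minute effect? (|β₁|)
- Model A: β₁ = -1.8007 → predicted satisfaction score falls 1.8007 points per additional minute of wait time
- Model B: β₁ = -0.4686 → predicted satisfaction score falls 0.4686 points per additional minute of wait time
- |-1.8007| > |-0.4686| → Model A shows the stronger marginal effect

Note: A steeper slope doesn't make a better model if the scatter around the line is large.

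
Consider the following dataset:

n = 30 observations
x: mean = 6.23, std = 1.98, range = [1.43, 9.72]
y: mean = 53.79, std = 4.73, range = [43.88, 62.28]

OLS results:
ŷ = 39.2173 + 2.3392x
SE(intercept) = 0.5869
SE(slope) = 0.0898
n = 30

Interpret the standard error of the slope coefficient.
SE(slope) = 0.0898 measures the uncertainty in the estimated slope. The coefficient is estimated precisely (SE/|β̂₁| = 3.8%).

What SE measures:
- The standard error quantifies the sampling variability of the coefficient estimate
- It is the estimated standard deviation of β̂₁ across hypothetical repeated samples of the same size
- Smaller SE → more precise estimate

Relative precision:
- SE / |β̂₁| = 0.0898 / 2.3392 = 3.8%
- Rule of thumb (under 20%: precise; 20% to under 50%: moderately precise; 50% or more: imprecise) → precise

Link to interval estimation: a confidence interval for β₁ is β̂₁ ± t* × 0.0898, so SE sets the half-width per unit of t*.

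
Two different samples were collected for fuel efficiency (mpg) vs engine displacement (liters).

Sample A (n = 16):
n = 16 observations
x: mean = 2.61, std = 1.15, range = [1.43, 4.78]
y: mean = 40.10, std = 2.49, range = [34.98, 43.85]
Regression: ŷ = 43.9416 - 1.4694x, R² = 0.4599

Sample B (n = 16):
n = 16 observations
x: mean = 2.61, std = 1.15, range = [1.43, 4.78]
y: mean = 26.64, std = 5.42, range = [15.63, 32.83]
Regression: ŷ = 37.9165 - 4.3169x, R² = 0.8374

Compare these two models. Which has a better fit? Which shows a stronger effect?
Model B has the better fit (R² = 0.8374 vs 0.4599). Model B shows the stronger effect (|β₁| = 4.3169 vs 1.4694).

Model Comparison:

Goodness of fit (R²):
- Model A: R² = 0.4599 → 45.99% of variance in fuel efficiency explained
- Model B: R² = 0.8374 → 83.74% of variance in fuel efficiency explained
- 0.8374 > 0.4599 → Model B has the better fit

Strength of effect — compare |β₁|:
- Model A: β₁ = -1.4694 → predicted fuel efficiency falls 1.4694 mpg per additional liter of engine displacement
- Model B: β₁ = -4.3169 → predicted fuel efficiency falls 4.3169 mpg per additional liter of engine displacement
- |-1.4694| < |-4.3169| → Model B shows the stronger marginal effect

Note: A steeper slope doesn't make a better model if the scatter around the line is large.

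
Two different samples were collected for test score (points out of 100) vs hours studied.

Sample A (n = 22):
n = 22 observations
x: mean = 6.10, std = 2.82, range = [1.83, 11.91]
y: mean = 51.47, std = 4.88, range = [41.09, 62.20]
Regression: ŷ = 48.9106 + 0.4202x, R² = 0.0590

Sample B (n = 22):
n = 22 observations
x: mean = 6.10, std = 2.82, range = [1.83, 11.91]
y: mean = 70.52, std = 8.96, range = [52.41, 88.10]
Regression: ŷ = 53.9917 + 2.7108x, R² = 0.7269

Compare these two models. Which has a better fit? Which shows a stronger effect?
Model B has the better fit (R² = 0.7269 vs 0.0590). Model B shows the stronger effect (|β₁| = 2.7108 vs 0.4202).

Model Comparison:

Fit — compare R²:
- Model A: R² = 0.0590 → 5.90% of variance in test score explained
- Model B: R² = 0.7269 → 72.69% of variance in test score explained
- 0.7269 > 0.0590 → Model B has the better fit

Strength of effect — compare |β₁|:
- Model A: β₁ = 0.4202 → predicted test score rises 0.4202 points per additional hour of study time
- Model B: β₁ = 2.7108 → predicted test score rises 2.7108 points per additional hour of study time
- |0.4202| < |2.7108| → Model B shows the stronger marginal effect

Note: R² measures how tightly points cluster around the line; β₁ measures how steep the line is — they answer different questions.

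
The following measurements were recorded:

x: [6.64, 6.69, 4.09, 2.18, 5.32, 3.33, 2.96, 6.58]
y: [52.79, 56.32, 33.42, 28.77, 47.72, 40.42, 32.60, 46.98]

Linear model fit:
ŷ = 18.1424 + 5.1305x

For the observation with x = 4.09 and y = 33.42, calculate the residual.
Residual = -5.7061

The residual is the difference between the actual value and the predicted value:

Residual = y - ŷ

Step 1: Calculate predicted value
ŷ = 18.1424 + 5.1305 × 4.09
ŷ = 39.1261

Step 2: Calculate residual
Residual = 33.42 - 39.1261
Residual = -5.7061

Sign check: y < ŷ, so the point is below the line and the fit overestimates here.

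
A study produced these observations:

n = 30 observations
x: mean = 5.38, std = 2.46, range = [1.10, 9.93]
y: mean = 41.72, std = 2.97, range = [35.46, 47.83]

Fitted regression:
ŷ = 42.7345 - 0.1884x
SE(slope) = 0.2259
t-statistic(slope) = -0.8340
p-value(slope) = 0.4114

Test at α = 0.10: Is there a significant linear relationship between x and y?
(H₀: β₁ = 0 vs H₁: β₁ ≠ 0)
Since p-value = 0.4114 ≥ α = 0.10, fail to reject H₀ — the slope is not significantly different from 0.

Hypothesis test for the slope coefficient:

H₀: β₁ = 0 (no linear relationship)
H₁: β₁ ≠ 0 (linear relationship exists)

Test statistic: t = β̂₁ / SE(β̂₁) = -0.1884 / 0.2259 = -0.8340

With df = 28, the two-sided p-value for |t| = 0.8340 is 0.4114.

Decision rule: reject H₀ if p-value < α.
p-value = 0.4114 ≥ α = 0.10 → fail to reject H₀.

There is not sufficient evidence at the 10% significance level to conclude that a linear relationship exists between x and y.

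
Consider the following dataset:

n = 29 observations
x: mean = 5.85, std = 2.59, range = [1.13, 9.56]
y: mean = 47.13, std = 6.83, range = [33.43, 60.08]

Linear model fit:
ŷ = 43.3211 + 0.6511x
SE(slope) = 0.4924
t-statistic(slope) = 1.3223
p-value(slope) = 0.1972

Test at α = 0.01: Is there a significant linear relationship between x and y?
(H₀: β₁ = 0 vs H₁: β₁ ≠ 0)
Fail to reject H₀: p-value = 0.1972 ≥ α = 0.01. The linear relationship is not significant at the 1% level.

Hypothesis test for the slope coefficient:

H₀: β₁ = 0 (no linear relationship)
H₁: β₁ ≠ 0 (linear relationship exists)

Test statistic: t = β̂₁ / SE(β̂₁) = 0.6511 / 0.4924 = 1.3223

The p-value (0.1972) is the probability, under H₀, of a t-statistic at least as extreme as |t| = 1.3223 (two-sided, df = n − 2 = 27).

Decision rule: reject H₀ if p-value < α.
p-value = 0.1972 ≥ α = 0.01 → fail to reject H₀.

At α = 0.01 the data do not provide convincing evidence of a nonzero slope.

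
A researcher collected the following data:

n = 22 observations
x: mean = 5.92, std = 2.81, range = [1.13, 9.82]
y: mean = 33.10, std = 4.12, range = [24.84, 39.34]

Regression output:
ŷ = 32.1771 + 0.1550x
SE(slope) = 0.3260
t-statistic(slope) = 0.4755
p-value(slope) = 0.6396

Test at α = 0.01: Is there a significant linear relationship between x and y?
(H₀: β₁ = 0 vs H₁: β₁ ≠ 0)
Since p-value = 0.6396 ≥ α = 0.01, fail to reject H₀ — the slope is not significantly different from 0.

Hypothesis test for the slope coefficient:

H₀: β₁ = 0 (no linear relationship)
H₁: β₁ ≠ 0 (linear relationship exists)

Test statistic: t = β̂₁ / SE(β̂₁) = 0.1550 / 0.3260 = 0.4755

The p-value (0.6396) is the probability, under H₀, of a t-statistic at least as extreme as |t| = 0.4755 (two-sided, df = n − 2 = 20).

Decision rule: reject H₀ if p-value < α.
p-value = 0.6396 ≥ α = 0.01 → fail to reject H₀.

There is not sufficient evidence at the 1% significance level to conclude that a linear relationship exists between x and y.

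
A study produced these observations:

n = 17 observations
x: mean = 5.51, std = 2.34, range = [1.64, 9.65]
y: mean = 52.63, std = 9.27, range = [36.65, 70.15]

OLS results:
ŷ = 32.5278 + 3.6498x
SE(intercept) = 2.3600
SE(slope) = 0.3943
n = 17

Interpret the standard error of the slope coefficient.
SE(β̂₁) = 0.3943 is the estimated standard deviation of the slope estimate across repeated samples; relative to β̂₁ = 3.6498 that is 10.8%, a precise estimate.

SE(β̂₁) = 0.3943 says: if we drew many samples of n = 17 from the same population and refit each time, the fitted slopes would scatter with a standard deviation of roughly 0.3943 around the true β₁.

Relative precision:
- SE / |β̂₁| = 0.3943 / 3.6498 = 10.8%
- Rule of thumb (under 20%: precise; 20% to under 50%: moderately precise; 50% or more: imprecise) → precise

Link to interval estimation: a confidence interval for β₁ is β̂₁ ± t* × 0.3943, so SE sets the half-width per unit of t*.

What drives SE(β̂₁): more residual scatter → larger SE; wider spread of x values → smaller SE; larger n (here n = 17) → smaller SE.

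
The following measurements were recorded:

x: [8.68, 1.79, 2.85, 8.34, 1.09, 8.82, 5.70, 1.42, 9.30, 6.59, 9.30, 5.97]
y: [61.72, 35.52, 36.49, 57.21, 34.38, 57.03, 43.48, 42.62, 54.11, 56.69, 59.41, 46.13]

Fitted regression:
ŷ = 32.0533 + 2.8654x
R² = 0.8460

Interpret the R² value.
R² = 0.8460 means 84.60% of the variation in y is explained by the linear relationship with x. This indicates a strong fit.

The coefficient of determination R² is the fraction of the total variation in y that the fitted line accounts for.

Here R² = 0.8460:
- Explained: 84.60% of the variation in y
- Unexplained (residual): 100% − 84.60% = 15.40%
- Rule of thumb (below 0.3 weak; 0.3 to below 0.7 moderate; 0.7 and above strong) → strong

Note: R² says nothing about causation, and a high R² does not by itself mean the linear form is appropriate — check the residuals.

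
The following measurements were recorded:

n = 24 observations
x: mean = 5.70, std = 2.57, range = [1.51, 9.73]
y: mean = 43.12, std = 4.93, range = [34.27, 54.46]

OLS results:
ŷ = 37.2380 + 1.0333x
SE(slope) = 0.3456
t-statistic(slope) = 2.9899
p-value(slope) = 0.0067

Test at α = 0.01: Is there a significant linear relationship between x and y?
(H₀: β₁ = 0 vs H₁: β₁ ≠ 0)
p-value = 0.0067 < α = 0.01, so we reject H₀. The relationship is significant.

Hypothesis test for the slope coefficient:

H₀: β₁ = 0 (no linear relationship)
H₁: β₁ ≠ 0 (linear relationship exists)

Test statistic: t = β̂₁ / SE(β̂₁) = 1.0333 / 0.3456 = 2.9899

The p-value (0.0067) is the probability, under H₀, of a t-statistic at least as extreme as |t| = 2.9899 (two-sided, df = n − 2 = 22).

Decision rule: reject H₀ if p-value < α.
p-value = 0.0067 < α = 0.01 → reject H₀.

At α = 0.01 the data do provide convincing evidence of a nonzero slope.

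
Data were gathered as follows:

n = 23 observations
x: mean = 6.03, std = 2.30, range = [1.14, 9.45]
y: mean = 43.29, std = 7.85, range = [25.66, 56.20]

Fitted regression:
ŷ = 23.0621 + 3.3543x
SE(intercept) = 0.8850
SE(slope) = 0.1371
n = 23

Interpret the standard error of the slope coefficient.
SE(slope) = 0.1371 measures the uncertainty in the estimated slope. The coefficient is estimated precisely (SE/|β̂₁| = 4.1%).

What SE measures:
- The standard error quantifies the sampling variability of the coefficient estimate
- It is the estimated standard deviation of β̂₁ across hypothetical repeated samples of the same size
- Smaller SE → more precise estimate

Relative precision:
- SE / |β̂₁| = 0.1371 / 3.3543 = 4.1%
- Rule of thumb (under 20%: precise; 20% to under 50%: moderately precise; 50% or more: imprecise) → precise

Rough 95% range (±2 SE): 3.3543 ± 0.2742 → (3.0801, 3.6285).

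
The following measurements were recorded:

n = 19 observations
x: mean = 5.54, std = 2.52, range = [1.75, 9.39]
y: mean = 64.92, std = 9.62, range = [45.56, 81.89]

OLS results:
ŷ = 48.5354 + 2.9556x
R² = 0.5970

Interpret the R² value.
R² = 0.5970 means 59.70% of the variation in y is explained by the linear relationship with x. This indicates a moderate fit.

R² = 1 − SS_res/SS_tot compares the residual scatter to the total scatter of y about its mean.

Here R² = 0.5970:
- Explained: 59.70% of the variation in y
- Unexplained (residual): 100% − 59.70% = 40.30%
- Rule of thumb (below 0.3 weak; 0.3 to below 0.7 moderate; 0.7 and above strong) → moderate

Equivalently, for simple linear regression R² = r², so |r| = √0.5970 ≈ 0.7727.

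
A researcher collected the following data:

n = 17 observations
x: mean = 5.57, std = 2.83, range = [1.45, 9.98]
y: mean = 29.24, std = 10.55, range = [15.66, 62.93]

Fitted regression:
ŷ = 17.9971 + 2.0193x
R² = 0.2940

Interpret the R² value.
The model explains 29.40% of the variance in y (R² = 0.2940), leaving 70.60% unexplained; the fit is weak.

R² (coefficient of determination) measures the proportion of variance in y explained by the regression model.

Here R² = 0.2940:
- Explained: 29.40% of the variation in y
- Unexplained (residual): 100% − 29.40% = 70.60%
- Rule of thumb (below 0.3 weak; 0.3 to below 0.7 moderate; 0.7 and above strong) → weak

Equivalently, for simple linear regression R² = r², so |r| = √0.2940 ≈ 0.5422.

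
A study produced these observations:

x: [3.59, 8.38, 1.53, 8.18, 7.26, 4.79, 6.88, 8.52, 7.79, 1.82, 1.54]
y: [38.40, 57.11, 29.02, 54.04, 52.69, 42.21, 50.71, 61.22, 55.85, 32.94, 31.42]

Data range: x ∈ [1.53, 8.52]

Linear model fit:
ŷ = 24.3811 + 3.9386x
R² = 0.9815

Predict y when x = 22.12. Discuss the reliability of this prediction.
The equation gives ŷ = 111.5029; however x = 22.12 is 13.60 units above the observed range, so this extrapolated value should not be trusted.

Prediction calculation:
ŷ = 24.3811 + 3.9386 × 22.12
ŷ = 111.5029

Reliability:
- Data range: x ∈ [1.53, 8.52]
- Prediction point: x = 22.12 is 13.60 units above the observed range → this is EXTRAPOLATION, not interpolation

Why that matters here:
- There are no observations near this x to validate the fitted line there
- R² describes fit only over the sampled x values; it says nothing about behaviour beyond them

The R² = 0.9815 only validates the fit within [1.53, 8.52]; treat ŷ = 111.5029 with caution.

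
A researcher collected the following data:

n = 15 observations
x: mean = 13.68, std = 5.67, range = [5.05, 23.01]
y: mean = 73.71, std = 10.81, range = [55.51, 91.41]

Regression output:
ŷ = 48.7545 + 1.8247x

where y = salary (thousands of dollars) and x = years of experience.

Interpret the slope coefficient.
On average, salary is about 1.8247 thousand dollars higher for every extra year of experience.

β₁ = 1.8247 is the change in predicted salary (thousand dollars) per additional year of experience.

Interpretation:
- Experience up by 1 year → predicted salary increases by 1.8247 thousand dollars
- This is a linear approximation: the same per-unit change is assumed across the whole observed x range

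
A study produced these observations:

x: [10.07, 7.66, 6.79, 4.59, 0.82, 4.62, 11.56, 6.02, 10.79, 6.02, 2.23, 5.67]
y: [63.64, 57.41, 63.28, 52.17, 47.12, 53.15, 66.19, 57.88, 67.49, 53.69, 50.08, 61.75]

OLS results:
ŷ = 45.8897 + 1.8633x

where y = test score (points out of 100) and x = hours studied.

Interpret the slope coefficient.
On average, test score is about 1.8633 points higher for every extra hour of study time.

The slope β₁ = 1.8633 gives the rate at which the fitted test score changes with study time.

Interpretation:
- Study time up by 1 hour → predicted test score increases by 1.8633 points
- This is a linear approximation: the same per-unit change is assumed across the whole observed x range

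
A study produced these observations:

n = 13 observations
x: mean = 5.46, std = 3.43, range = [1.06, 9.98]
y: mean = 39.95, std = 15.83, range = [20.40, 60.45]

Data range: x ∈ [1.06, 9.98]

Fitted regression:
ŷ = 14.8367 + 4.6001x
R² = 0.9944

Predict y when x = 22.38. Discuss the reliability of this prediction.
The equation gives ŷ = 117.7869; however x = 22.38 is 12.40 units above the observed range, so this extrapolated value should not be trusted.

Prediction calculation:
ŷ = 14.8367 + 4.6001 × 22.38
ŷ = 117.7869

Reliability:
- Data range: x ∈ [1.06, 9.98]
- Prediction point: x = 22.38 is 12.40 units above the observed range → this is EXTRAPOLATION, not interpolation

Why that matters here:
- Real relationships often flatten, saturate, or turn nonlinear at extremes
- R² describes fit only over the sampled x values; it says nothing about behaviour beyond them

The R² = 0.9944 only validates the fit within [1.06, 9.98]; treat ŷ = 117.7869 with caution.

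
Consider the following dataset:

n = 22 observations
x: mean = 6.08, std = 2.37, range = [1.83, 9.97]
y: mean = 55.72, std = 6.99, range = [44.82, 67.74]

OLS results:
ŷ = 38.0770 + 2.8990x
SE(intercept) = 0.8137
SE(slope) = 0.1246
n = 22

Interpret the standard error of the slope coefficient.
The slope 2.8990 is pinned down to within about ±0.1246 (one SE) by these data — relative uncertainty 4.3%, i.e. precise.

What SE measures:
- The standard error quantifies the sampling variability of the coefficient estimate
- It is the estimated standard deviation of β̂₁ across hypothetical repeated samples of the same size
- Smaller SE → more precise estimate

Relative precision:
- SE / |β̂₁| = 0.1246 / 2.8990 = 4.3%
- Rule of thumb (under 20%: precise; 20% to under 50%: moderately precise; 50% or more: imprecise) → precise

Link to the t-test: t = β̂₁ / SE(β̂₁) = 2.8990 / 0.1246 = 23.2665, the statistic for H₀: β₁ = 0.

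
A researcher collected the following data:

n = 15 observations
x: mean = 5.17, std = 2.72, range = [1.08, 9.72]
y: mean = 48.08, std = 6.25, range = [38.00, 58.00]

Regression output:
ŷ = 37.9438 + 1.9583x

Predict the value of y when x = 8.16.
ŷ = 53.9235

x = 8.16 lies inside the observed range [1.08, 9.72], so the fitted equation applies directly:

ŷ = 37.9438 + 1.9583 × 8.16
ŷ = 37.9438 + 15.9797
ŷ = 53.9235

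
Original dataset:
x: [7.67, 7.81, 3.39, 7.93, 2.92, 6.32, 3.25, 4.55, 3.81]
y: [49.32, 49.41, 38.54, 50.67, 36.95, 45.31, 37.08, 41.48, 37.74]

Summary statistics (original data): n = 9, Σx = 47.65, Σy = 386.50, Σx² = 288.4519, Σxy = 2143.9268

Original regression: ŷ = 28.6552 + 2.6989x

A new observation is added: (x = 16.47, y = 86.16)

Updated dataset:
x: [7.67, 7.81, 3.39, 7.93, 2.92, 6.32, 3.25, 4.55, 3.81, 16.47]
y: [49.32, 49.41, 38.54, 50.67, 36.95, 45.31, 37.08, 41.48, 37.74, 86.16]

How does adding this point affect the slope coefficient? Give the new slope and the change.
Adding the point moves β₁ from 2.6989 to 3.5826, i.e. it increases by 0.8837 (+32.7%).

x = 16.47 lies well outside the original x-range [2.92, 7.93] (x̄ ≈ 5.29), so this observation has high leverage and can move the slope substantially.

Step 1: Update the sums with the new point (n goes from 9 to 10)
Σx  = 47.65 + 16.47 = 64.12
Σy  = 386.50 + 86.16 = 472.66
Σx² = 288.4519 + 16.47² = 288.4519 + 271.2609 = 559.7128
Σxy = 2143.9268 + 16.47×86.16 = 2143.9268 + 1419.0552 = 3562.9820

Step 2: Recompute the slope with b₁ = (nΣxy − ΣxΣy) / (nΣx² − (Σx)²)
Numerator   = 10×3562.9820 − 64.12×472.66 = 35629.8200 − 30306.9592 = 5322.8608
Denominator = 10×559.7128 − 64.12² = 5597.1280 − 4111.3744 = 1485.7536
b₁(new) = 5322.8608 / 1485.7536 = 3.5826

(Same formula on the original sums: (9×2143.9268 − 47.65×386.50) / (9×288.4519 − 47.65²) = 878.6162 / 325.5446 = 2.6989, matching the given fit.)

Step 3: Change in slope
Δβ₁ = 3.5826 − 2.6989 = +0.8837
Relative change = +0.8837 / 2.6989 × 100% = +32.7%
→ the slope increases when the point is added.

Because the point sits above the extension of the original line at a high-leverage x, it tilts the fit up.
In practice: refit with and without it and report both if conclusions differ.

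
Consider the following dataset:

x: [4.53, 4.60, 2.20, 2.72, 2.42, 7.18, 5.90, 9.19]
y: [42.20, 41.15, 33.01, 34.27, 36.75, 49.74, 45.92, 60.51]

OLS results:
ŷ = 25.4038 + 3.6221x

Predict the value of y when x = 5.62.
ŷ = 45.7600

Plug x = 5.62 into the fitted line:

ŷ = 25.4038 + 3.6221 × 5.62
ŷ = 25.4038 + 20.3562
ŷ = 45.7600

This is a point prediction; actual observations scatter around it by roughly the residual standard deviation.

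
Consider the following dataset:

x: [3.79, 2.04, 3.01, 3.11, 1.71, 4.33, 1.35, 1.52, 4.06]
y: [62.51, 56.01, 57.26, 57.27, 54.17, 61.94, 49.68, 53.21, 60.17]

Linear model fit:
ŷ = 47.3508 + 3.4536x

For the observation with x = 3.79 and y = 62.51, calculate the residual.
Residual = 2.0701

The residual is the difference between the actual value and the predicted value:

Residual = y - ŷ

Step 1: Calculate predicted value
ŷ = 47.3508 + 3.4536 × 3.79
ŷ = 60.4399

Step 2: Calculate residual
Residual = 62.51 - 60.4399
Residual = 2.0701

Interpretation: the model underestimates the actual value by 2.0701 at this point (positive residual → observation lies above the fitted line).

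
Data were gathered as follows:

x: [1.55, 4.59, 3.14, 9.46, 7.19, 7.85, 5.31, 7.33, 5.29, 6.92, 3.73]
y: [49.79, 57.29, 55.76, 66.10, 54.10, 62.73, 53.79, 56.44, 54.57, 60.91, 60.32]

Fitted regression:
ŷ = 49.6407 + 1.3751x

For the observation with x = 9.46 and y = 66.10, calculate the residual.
Residual = 3.4509

The residual is the difference between the actual value and the predicted value:

Residual = y - ŷ

Step 1: Calculate predicted value
ŷ = 49.6407 + 1.3751 × 9.46
ŷ = 62.6491

Step 2: Calculate residual
Residual = 66.10 - 62.6491
Residual = 3.4509

Sign check: y > ŷ, so the point is above the line and the fit underestimates here.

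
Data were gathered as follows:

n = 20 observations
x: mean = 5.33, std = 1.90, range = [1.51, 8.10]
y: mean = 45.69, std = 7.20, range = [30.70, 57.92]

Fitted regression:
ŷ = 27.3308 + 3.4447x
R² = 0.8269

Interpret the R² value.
The model explains 82.69% of the variance in y (R² = 0.8269), leaving 17.31% unexplained; the fit is strong.

R² = 1 − SS_res/SS_tot compares the residual scatter to the total scatter of y about its mean.

Here R² = 0.8269:
- Explained: 82.69% of the variation in y
- Unexplained (residual): 100% − 82.69% = 17.31%
- Rule of thumb (below 0.3 weak; 0.3 to below 0.7 moderate; 0.7 and above strong) → strong

Equivalently, for simple linear regression R² = r², so |r| = √0.8269 ≈ 0.9093.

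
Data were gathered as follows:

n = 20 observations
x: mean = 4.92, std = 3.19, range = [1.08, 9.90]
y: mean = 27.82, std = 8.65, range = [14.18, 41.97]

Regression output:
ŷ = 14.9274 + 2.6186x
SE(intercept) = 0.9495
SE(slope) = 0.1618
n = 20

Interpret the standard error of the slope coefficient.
SE(slope) = 0.1618 measures the uncertainty in the estimated slope. The coefficient is estimated precisely (SE/|β̂₁| = 6.2%).

SE(β̂₁) = 0.1618 says: if we drew many samples of n = 20 from the same population and refit each time, the fitted slopes would scatter with a standard deviation of roughly 0.1618 around the true β₁.

Relative precision:
- SE / |β̂₁| = 0.1618 / 2.6186 = 6.2%
- Rule of thumb (under 20%: precise; 20% to under 50%: moderately precise; 50% or more: imprecise) → precise

Rough 95% range (±2 SE): 2.6186 ± 0.3236 → (2.2950, 2.9422).

What drives SE(β̂₁): larger n (here n = 20) → smaller SE; wider spread of x values → smaller SE; more residual scatter → larger SE.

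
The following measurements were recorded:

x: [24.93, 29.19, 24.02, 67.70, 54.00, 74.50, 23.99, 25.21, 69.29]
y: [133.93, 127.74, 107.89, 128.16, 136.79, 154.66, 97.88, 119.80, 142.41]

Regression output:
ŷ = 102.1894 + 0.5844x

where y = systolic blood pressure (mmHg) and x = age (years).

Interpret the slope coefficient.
On average, blood pressure is about 0.5844 mmHg higher for every extra year of age.

β₁ = 0.5844 is the change in predicted blood pressure (mmHg) per additional year of age.

Interpretation:
- Age up by 1 year → predicted blood pressure increases by 0.5844 mmHg
- The effect is assumed constant over the observed range of x (linearity)

The intercept β₀ = 102.1894 is the predicted blood pressure when age = 0; since the smallest observed x is 23.99, this is an extrapolation and mainly anchors the line.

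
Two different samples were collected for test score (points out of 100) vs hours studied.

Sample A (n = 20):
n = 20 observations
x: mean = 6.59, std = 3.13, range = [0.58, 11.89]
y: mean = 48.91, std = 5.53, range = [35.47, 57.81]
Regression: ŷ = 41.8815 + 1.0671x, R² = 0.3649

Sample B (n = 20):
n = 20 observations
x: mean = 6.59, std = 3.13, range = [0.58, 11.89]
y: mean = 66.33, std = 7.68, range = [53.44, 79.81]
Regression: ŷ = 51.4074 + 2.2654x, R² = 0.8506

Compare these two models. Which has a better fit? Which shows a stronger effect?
Model B has the better fit (R² = 0.8506 vs 0.3649). Model B shows the stronger effect (|β₁| = 2.2654 vs 1.0671).

Model Comparison:

Which explains more variance? (R²)
- Model A: R² = 0.3649 → 36.49% of variance in test score explained
- Model B: R² = 0.8506 → 85.06% of variance in test score explained
- 0.8506 > 0.3649 → Model B has the better fit

Effect size (slope magnitude):
- Model A: β₁ = 1.0671 → predicted test score rises 1.0671 points per additional hour of study time
- Model B: β₁ = 2.2654 → predicted test score rises 2.2654 points per additional hour of study time
- |1.0671| < |2.2654| → Model B shows the stronger marginal effect

Notes:
- A better fit (higher R²) doesn't necessarily mean a more important relationship.
- The two samples could reflect different populations, time periods, or measurement quality.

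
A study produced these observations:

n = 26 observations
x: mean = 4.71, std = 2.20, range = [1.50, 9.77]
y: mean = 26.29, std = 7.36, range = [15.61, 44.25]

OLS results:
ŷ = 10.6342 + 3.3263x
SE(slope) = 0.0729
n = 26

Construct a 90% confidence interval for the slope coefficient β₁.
The 90% CI for β₁ is (3.2016, 3.4510)

Confidence interval for the slope:

The 90% CI for β₁ is: β̂₁ ± t*(α/2, n-2) × SE(β̂₁)

Step 1: Find critical t-value
- Confidence level = 0.9
- Degrees of freedom = n - 2 = 26 - 2 = 24
- t*(α/2, 24) = 1.7109

Step 2: Calculate margin of error
Margin = 1.7109 × 0.0729 = 0.1247

Step 3: Construct interval
CI = 3.3263 ± 0.1247
CI = (3.2016, 3.4510)

Interpretation: intervals built this way capture the true β₁ in 90% of repeated samples; here the plausible range for the per-unit effect of x on y is 3.2016 to 3.4510.
Since 0 is outside the interval, a two-sided test at α = 0.10 would reject H₀: β₁ = 0.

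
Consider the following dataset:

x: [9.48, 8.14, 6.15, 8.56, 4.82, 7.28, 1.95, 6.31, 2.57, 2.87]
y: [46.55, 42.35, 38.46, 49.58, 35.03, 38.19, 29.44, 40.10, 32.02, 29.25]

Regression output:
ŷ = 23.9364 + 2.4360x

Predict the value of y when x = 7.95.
ŷ = 43.3026

To predict y for x = 7.95, substitute into the regression equation:

ŷ = 23.9364 + 2.4360 × 7.95
ŷ = 23.9364 + 19.3662
ŷ = 43.3026

This is a point prediction; actual observations scatter around it by roughly the residual standard deviation.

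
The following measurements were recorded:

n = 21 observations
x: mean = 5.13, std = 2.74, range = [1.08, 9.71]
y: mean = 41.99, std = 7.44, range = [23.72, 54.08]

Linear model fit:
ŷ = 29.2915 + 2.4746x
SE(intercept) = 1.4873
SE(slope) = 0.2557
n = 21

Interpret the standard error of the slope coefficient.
SE(slope) = 0.2557 measures the uncertainty in the estimated slope. The coefficient is estimated precisely (SE/|β̂₁| = 10.3%).

What SE measures:
- The standard error quantifies the sampling variability of the coefficient estimate
- It is the estimated standard deviation of β̂₁ across hypothetical repeated samples of the same size
- Smaller SE → more precise estimate

Relative precision:
- SE / |β̂₁| = 0.2557 / 2.4746 = 10.3%
- Rule of thumb (under 20%: precise; 20% to under 50%: moderately precise; 50% or more: imprecise) → precise

Link to the t-test: t = β̂₁ / SE(β̂₁) = 2.4746 / 0.2557 = 9.6777, the statistic for H₀: β₁ = 0.

What drives SE(β̂₁): larger n (here n = 21) → smaller SE; wider spread of x values → smaller SE.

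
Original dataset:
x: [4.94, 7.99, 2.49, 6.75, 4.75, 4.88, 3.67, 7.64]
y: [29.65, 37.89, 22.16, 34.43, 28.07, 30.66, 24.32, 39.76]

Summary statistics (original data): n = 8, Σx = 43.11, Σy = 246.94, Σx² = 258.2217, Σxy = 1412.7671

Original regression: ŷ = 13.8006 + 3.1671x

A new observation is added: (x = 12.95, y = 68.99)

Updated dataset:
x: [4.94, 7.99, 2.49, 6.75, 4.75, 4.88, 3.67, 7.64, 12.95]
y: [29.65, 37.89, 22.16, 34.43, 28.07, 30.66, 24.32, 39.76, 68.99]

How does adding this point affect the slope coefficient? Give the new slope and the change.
Adding the point moves β₁ from 3.1671 to 4.4087, i.e. it increases by 1.2416 (+39.2%).

The new point has HIGH LEVERAGE: x = 12.95 is far from the original mean x̄ = 43.11/8 ≈ 5.39 (original range [2.49, 7.99]).

Step 1: Update the sums with the new point (n goes from 8 to 9)
Σx  = 43.11 + 12.95 = 56.06
Σy  = 246.94 + 68.99 = 315.93
Σx² = 258.2217 + 12.95² = 258.2217 + 167.7025 = 425.9242
Σxy = 1412.7671 + 12.95×68.99 = 1412.7671 + 893.4205 = 2306.1876

Step 2: Recompute the slope with b₁ = (nΣxy − ΣxΣy) / (nΣx² − (Σx)²)
Numerator   = 9×2306.1876 − 56.06×315.93 = 20755.6884 − 17711.0358 = 3044.6526
Denominator = 9×425.9242 − 56.06² = 3833.3178 − 3142.7236 = 690.5942
b₁(new) = 3044.6526 / 690.5942 = 4.4087

(Same formula on the original sums: (8×1412.7671 − 43.11×246.94) / (8×258.2217 − 43.11²) = 656.5534 / 207.3015 = 3.1671, matching the given fit.)

Step 3: Change in slope
Δβ₁ = 4.4087 − 3.1671 = +1.2416
Relative change = +1.2416 / 3.1671 × 100% = +39.2%
→ the slope increases when the point is added.

Because the point sits above the extension of the original line at a high-leverage x, it tilts the fit up.
In practice: investigate whether it comes from the same population as the rest of the sample.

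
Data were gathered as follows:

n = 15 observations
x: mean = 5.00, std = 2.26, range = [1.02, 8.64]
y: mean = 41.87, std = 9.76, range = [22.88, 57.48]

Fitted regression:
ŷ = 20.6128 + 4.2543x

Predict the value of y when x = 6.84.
ŷ = 49.7122

x = 6.84 lies inside the observed range [1.02, 8.64], so the fitted equation applies directly:

ŷ = 20.6128 + 4.2543 × 6.84
ŷ = 20.6128 + 29.0994
ŷ = 49.7122

This is the fitted mean response at that x — an individual observation would come with a wider prediction interval.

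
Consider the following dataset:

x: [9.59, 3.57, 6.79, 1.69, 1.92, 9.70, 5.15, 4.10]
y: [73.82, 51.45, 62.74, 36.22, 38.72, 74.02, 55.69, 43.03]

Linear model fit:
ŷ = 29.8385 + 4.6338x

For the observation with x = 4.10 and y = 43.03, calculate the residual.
Residual = -5.8071

The residual is the difference between the actual value and the predicted value:

Residual = y - ŷ

Step 1: Calculate predicted value
ŷ = 29.8385 + 4.6338 × 4.10
ŷ = 48.8371

Step 2: Calculate residual
Residual = 43.03 - 48.8371
Residual = -5.8071

Interpretation: the model overestimates the actual value by 5.8071 at this point (negative residual → observation lies below the fitted line).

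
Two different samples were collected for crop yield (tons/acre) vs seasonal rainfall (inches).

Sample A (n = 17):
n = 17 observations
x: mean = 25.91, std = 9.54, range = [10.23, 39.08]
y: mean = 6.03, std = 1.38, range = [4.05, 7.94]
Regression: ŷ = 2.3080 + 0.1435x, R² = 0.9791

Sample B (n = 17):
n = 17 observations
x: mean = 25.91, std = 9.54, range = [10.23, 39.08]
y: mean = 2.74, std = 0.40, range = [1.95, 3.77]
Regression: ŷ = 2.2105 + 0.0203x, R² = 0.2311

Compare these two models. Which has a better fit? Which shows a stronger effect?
Model A has the better fit (R² = 0.9791 vs 0.2311). Model A shows the stronger effect (|β₁| = 0.1435 vs 0.0203).

Model Comparison:

Goodness of fit (R²):
- Model A: R² = 0.9791 → 97.91% of variance in crop yield explained
- Model B: R² = 0.2311 → 23.11% of variance in crop yield explained
- 0.9791 > 0.2311 → Model A has the better fit

Strength of effect — compare |β₁|:
- Model A: β₁ = 0.1435 → predicted crop yield rises 0.1435 tons/acre per additional inch of rainfall
- Model B: β₁ = 0.0203 → predicted crop yield rises 0.0203 tons/acre per additional inch of rainfall
- |0.1435| > |0.0203| → Model A shows the stronger marginal effect

Notes:
- R² measures how tightly points cluster around the line; β₁ measures how steep the line is — they answer different questions.
- A steeper slope doesn't make a better model if the scatter around the line is large.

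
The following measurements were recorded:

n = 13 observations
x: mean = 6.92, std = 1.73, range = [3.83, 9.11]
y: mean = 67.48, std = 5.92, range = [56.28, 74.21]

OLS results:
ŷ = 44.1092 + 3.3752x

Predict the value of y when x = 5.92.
ŷ = 64.0904

x = 5.92 lies inside the observed range [3.83, 9.11], so the fitted equation applies directly:

ŷ = 44.1092 + 3.3752 × 5.92
ŷ = 44.1092 + 19.9812
ŷ = 64.0904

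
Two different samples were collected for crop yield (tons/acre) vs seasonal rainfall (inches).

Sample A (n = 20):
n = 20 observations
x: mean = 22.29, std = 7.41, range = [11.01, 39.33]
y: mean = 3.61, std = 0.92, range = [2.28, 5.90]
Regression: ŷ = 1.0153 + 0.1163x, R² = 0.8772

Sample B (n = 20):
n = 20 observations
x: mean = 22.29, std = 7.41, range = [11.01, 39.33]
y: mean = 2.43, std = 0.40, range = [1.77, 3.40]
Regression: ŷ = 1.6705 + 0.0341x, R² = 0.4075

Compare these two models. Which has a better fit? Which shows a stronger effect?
Model A has the better fit (R² = 0.8772 vs 0.4075). Model A shows the stronger effect (|β₁| = 0.1163 vs 0.0341).

Model Comparison:

Fit — compare R²:
- Model A: R² = 0.8772 → 87.72% of variance in crop yield explained
- Model B: R² = 0.4075 → 40.75% of variance in crop yield explained
- 0.8772 > 0.4075 → Model A has the better fit

Which has the larger per-inch effect? (|β₁|)
- Model A: β₁ = 0.1163 → predicted crop yield rises 0.1163 tons/acre per additional inch of rainfall
- Model B: β₁ = 0.0341 → predicted crop yield rises 0.0341 tons/acre per additional inch of rainfall
- |0.1163| > |0.0341| → Model A shows the stronger marginal effect

Note: A steeper slope doesn't make a better model if the scatter around the line is large.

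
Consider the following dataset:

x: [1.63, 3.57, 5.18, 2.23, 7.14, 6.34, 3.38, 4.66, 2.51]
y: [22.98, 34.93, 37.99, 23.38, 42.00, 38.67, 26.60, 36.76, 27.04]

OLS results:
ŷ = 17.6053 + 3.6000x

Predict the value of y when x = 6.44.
ŷ = 40.7893

x = 6.44 lies inside the observed range [1.63, 7.14], so the fitted equation applies directly:

ŷ = 17.6053 + 3.6000 × 6.44
ŷ = 17.6053 + 23.1840
ŷ = 40.7893

This is the fitted mean response at that x — an individual observation would come with a wider prediction interval.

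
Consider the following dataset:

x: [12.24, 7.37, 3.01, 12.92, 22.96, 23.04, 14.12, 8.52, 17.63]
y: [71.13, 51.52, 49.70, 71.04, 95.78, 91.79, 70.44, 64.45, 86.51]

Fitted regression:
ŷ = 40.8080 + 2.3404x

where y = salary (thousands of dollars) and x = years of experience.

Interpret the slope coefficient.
For each additional year of experience, predicted salary increases by approximately 2.3404 thousand dollars.

β₁ = 2.3404 is the change in predicted salary (thousand dollars) per additional year of experience.

Interpretation:
- Experience up by 1 year → predicted salary increases by 2.3404 thousand dollars
- This is a linear approximation: the same per-unit change is assumed across the whole observed x range
- The sign (+) gives the direction; the magnitude 2.3404 gives the size of the effect per year

The intercept β₀ = 40.8080 is the predicted salary when experience = 0; since the smallest observed x is 3.01, this is an extrapolation and mainly anchors the line.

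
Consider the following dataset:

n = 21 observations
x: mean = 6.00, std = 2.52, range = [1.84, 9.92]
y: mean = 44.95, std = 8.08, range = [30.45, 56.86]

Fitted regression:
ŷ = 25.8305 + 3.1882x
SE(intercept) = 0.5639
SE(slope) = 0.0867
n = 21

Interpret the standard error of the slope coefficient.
SE(β̂₁) = 0.0867 is the estimated standard deviation of the slope estimate across repeated samples; relative to β̂₁ = 3.1882 that is 2.7%, a precise estimate.

What SE measures:
- The standard error quantifies the sampling variability of the coefficient estimate
- It is the estimated standard deviation of β̂₁ across hypothetical repeated samples of the same size
- Smaller SE → more precise estimate

Relative precision:
- SE / |β̂₁| = 0.0867 / 3.1882 = 2.7%
- Rule of thumb (under 20%: precise; 20% to under 50%: moderately precise; 50% or more: imprecise) → precise

Rough 95% range (±2 SE): 3.1882 ± 0.1734 → (3.0148, 3.3616).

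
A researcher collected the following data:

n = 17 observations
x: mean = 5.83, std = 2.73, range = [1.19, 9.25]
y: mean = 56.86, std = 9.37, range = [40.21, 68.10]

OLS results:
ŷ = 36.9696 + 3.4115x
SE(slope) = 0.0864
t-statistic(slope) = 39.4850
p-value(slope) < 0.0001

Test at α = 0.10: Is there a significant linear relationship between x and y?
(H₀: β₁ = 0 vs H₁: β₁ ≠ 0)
Since p-value < 0.0001 < α = 0.10, reject H₀ — the slope is significantly different from 0.

Hypothesis test for the slope coefficient:

H₀: β₁ = 0 (no linear relationship)
H₁: β₁ ≠ 0 (linear relationship exists)

Test statistic: t = β̂₁ / SE(β̂₁) = 3.4115 / 0.0864 = 39.4850

With df = 15, the two-sided p-value for |t| = 39.4850 is <0.0001.

Decision rule: reject H₀ if p-value < α.
p-value < 0.0001 < α = 0.10 → reject H₀.

There is sufficient evidence at the 10% significance level to conclude that a linear relationship exists between x and y.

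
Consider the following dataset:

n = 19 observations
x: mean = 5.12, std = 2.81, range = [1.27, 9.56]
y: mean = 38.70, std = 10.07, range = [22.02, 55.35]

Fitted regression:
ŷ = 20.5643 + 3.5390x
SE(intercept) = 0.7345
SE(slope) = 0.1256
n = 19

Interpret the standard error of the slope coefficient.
SE(slope) = 0.1256 measures the uncertainty in the estimated slope. The coefficient is estimated precisely (SE/|β̂₁| = 3.5%).

What SE measures:
- The standard error quantifies the sampling variability of the coefficient estimate
- It is the estimated standard deviation of β̂₁ across hypothetical repeated samples of the same size
- Smaller SE → more precise estimate

Relative precision:
- SE / |β̂₁| = 0.1256 / 3.5390 = 3.5%
- Rule of thumb (under 20%: precise; 20% to under 50%: moderately precise; 50% or more: imprecise) → precise

Link to interval estimation: a confidence interval for β₁ is β̂₁ ± t* × 0.1256, so SE sets the half-width per unit of t*.

What drives SE(β̂₁): more residual scatter → larger SE.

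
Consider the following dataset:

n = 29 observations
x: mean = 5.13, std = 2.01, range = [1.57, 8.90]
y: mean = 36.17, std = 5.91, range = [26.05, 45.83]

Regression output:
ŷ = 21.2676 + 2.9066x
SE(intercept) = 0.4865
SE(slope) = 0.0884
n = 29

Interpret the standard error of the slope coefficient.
SE(slope) = 0.0884 measures the uncertainty in the estimated slope. The coefficient is estimated precisely (SE/|β̂₁| = 3.0%).

SE(β̂₁) = s / √Sxx, where s is the residual standard deviation and Sxx = Σ(x − x̄)². It is the yardstick for how far β̂₁ = 2.9066 could plausibly be from the true slope.

Relative precision:
- SE / |β̂₁| = 0.0884 / 2.9066 = 3.0%
- Rule of thumb (under 20%: precise; 20% to under 50%: moderately precise; 50% or more: imprecise) → precise

Link to the t-test: t = β̂₁ / SE(β̂₁) = 2.9066 / 0.0884 = 32.8801, the statistic for H₀: β₁ = 0.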